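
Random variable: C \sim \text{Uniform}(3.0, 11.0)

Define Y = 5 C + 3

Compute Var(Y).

For Y = aC + b: Var(Y) = a² * Var(C)
Var(C) = (11 - 3)^2/12 = 5.3333333
Var(Y) = 5² * 5.3333333 = 25 * 5.3333333 = 133.33333

133.33333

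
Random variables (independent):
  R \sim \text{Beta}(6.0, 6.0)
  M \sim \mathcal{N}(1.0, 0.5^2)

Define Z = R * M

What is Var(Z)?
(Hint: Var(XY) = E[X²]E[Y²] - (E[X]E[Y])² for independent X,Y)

Var(XY) = E[X²]E[Y²] - (E[X]E[Y])²
E[R] = 0.5, Var(R) = 0.019230769
E[M] = 1, Var(M) = 0.25
E[R²] = 0.019230769 + 0.5² = 0.26923077
E[M²] = 0.25 + 1² = 1.25
Var(Z) = 0.26923077*1.25 - (0.5*1)²
= 0.33653846 - 0.25 = 0.086538462

0.086538462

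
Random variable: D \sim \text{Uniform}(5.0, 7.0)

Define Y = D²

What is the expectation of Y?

Using E[X²] = Var(X) + (E[X])²:
E[D] = 6
Var(D) = (7 - 5)^2/12 = 0.33333333
E[D²] = 0.33333333 + 6² = 0.33333333 + 36 = 36.333333

36.333333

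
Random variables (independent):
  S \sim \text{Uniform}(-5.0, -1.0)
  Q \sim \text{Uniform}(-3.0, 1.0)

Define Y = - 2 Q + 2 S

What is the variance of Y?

For independent RVs: Var(aX + bY) = a²Var(X) + b²Var(Y)
Var(S) = 1.3333333
Var(Q) = 1.3333333
Var(Y) = 2²*1.3333333 + (-2)²*1.3333333
= 4*1.3333333 + 4*1.3333333 = 10.666667

10.666667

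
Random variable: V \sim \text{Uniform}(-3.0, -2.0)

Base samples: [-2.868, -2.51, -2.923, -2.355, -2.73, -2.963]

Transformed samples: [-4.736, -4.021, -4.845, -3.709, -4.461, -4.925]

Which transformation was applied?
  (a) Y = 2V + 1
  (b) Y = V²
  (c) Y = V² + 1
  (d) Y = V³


Checking option (a) Y = 2V + 1:
  V = -2.868 -> Y = -4.736 ✓
  V = -2.51 -> Y = -4.021 ✓
  V = -2.923 -> Y = -4.845 ✓
All samples match this transformation.

(a) 2V + 1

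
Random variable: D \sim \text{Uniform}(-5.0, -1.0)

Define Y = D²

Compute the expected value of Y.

Using E[X²] = Var(X) + (E[X])²:
E[D] = -3
Var(D) = (-1 + 5)^2/12 = 1.3333333
E[D²] = 1.3333333 + (-3)² = 1.3333333 + 9 = 10.333333

10.333333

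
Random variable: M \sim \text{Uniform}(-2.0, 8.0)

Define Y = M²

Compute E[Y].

Using E[X²] = Var(X) + (E[X])²:
E[M] = 3
Var(M) = (8 + 2)^2/12 = 8.3333333
E[M²] = 8.3333333 + 3² = 8.3333333 + 9 = 17.333333

17.333333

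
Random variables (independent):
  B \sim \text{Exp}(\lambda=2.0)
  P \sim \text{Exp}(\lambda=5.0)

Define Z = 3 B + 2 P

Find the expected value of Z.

E[Z] = 3*E[B] + 2*E[P]
E[B] = 0.5
E[P] = 0.2
E[Z] = 3*0.5 + 2*0.2 = 1.9

1.9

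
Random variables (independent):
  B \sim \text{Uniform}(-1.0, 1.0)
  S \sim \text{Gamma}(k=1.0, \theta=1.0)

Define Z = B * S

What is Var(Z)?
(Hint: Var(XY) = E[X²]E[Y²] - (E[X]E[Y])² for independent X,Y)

Var(XY) = E[X²]E[Y²] - (E[X]E[Y])²
E[B] = 0, Var(B) = 0.33333333
E[S] = 1, Var(S) = 1
E[B²] = 0.33333333 + 0² = 0.33333333
E[S²] = 1 + 1² = 2
Var(Z) = 0.33333333*2 - (0*1)²
= 0.66666667 - 0 = 0.66666667

0.66666667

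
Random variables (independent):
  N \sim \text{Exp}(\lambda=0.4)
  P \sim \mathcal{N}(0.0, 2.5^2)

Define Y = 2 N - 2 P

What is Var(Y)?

For independent RVs: Var(aX + bY) = a²Var(X) + b²Var(Y)
Var(N) = 6.25
Var(P) = 6.25
Var(Y) = 2²*6.25 + (-2)²*6.25
= 4*6.25 + 4*6.25 = 50

50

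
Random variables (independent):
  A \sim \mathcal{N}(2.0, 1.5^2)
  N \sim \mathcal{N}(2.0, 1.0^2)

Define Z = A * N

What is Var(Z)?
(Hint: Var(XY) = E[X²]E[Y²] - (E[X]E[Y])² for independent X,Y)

Var(XY) = E[X²]E[Y²] - (E[X]E[Y])²
E[A] = 2, Var(A) = 2.25
E[N] = 2, Var(N) = 1
E[A²] = 2.25 + 2² = 6.25
E[N²] = 1 + 2² = 5
Var(Z) = 6.25*5 - (2*2)²
= 31.25 - 16 = 15.25

15.25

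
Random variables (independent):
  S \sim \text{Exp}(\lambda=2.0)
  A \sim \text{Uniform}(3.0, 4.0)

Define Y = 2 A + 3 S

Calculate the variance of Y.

For independent RVs: Var(aX + bY) = a²Var(X) + b²Var(Y)
Var(S) = 0.25
Var(A) = 0.083333333
Var(Y) = 3²*0.25 + 2²*0.083333333
= 9*0.25 + 4*0.083333333 = 2.5833333

2.5833333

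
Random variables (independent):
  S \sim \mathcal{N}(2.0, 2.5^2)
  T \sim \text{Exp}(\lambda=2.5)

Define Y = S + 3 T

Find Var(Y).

For independent RVs: Var(aX + bY) = a²Var(X) + b²Var(Y)
Var(S) = 6.25
Var(T) = 0.16
Var(Y) = 1²*6.25 + 3²*0.16
= 1*6.25 + 9*0.16 = 7.69

7.69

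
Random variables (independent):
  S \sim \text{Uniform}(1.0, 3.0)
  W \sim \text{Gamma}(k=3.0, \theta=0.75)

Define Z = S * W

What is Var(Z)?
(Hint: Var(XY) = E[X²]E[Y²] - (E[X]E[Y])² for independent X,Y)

Var(XY) = E[X²]E[Y²] - (E[X]E[Y])²
E[S] = 2, Var(S) = 0.33333333
E[W] = 2.25, Var(W) = 1.6875
E[S²] = 0.33333333 + 2² = 4.3333333
E[W²] = 1.6875 + 2.25² = 6.75
Var(Z) = 4.3333333*6.75 - (2*2.25)²
= 29.25 - 20.25 = 9

9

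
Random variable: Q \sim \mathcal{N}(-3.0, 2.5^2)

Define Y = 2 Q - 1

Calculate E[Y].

For Y = 2Q - 1:
E[Y] = 2 * E[Q] - 1
E[Q] = -3.0 = -3
E[Y] = 2 * (-3) - 1 = -7

-7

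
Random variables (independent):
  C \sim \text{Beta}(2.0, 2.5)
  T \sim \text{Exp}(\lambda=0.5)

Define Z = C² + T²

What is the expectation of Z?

E[Z] = E[C²] + E[T²]
E[C²] = Var(C) + E[C]² = 0.044893378 + 0.19753086 = 0.24242424
E[T²] = Var(T) + E[T]² = 4 + 4 = 8
E[Z] = 0.24242424 + 8 = 8.2424242

8.2424242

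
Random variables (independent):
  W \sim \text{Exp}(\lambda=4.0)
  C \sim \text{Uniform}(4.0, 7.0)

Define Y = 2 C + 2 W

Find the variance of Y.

For independent RVs: Var(aX + bY) = a²Var(X) + b²Var(Y)
Var(W) = 0.0625
Var(C) = 0.75
Var(Y) = 2²*0.0625 + 2²*0.75
= 4*0.0625 + 4*0.75 = 3.25

3.25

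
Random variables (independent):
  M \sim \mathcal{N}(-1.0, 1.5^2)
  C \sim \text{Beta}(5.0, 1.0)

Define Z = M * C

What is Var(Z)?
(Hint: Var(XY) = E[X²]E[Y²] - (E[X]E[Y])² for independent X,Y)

Var(XY) = E[X²]E[Y²] - (E[X]E[Y])²
E[M] = -1, Var(M) = 2.25
E[C] = 0.83333333, Var(C) = 0.01984127
E[M²] = 2.25 + (-1)² = 3.25
E[C²] = 0.01984127 + 0.83333333² = 0.71428571
Var(Z) = 3.25*0.71428571 - (-1*0.83333333)²
= 2.3214286 - 0.69444444 = 1.6269841

1.6269841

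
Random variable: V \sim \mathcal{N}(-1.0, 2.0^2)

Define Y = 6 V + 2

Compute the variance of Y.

For Y = aV + b: Var(Y) = a² * Var(V)
Var(V) = 2.0^2 = 4
Var(Y) = 6² * 4 = 36 * 4 = 144

144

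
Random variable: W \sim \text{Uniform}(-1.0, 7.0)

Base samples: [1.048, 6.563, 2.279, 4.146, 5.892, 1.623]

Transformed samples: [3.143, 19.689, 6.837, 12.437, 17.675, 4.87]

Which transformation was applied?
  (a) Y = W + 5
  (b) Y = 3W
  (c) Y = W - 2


Checking option (b) Y = 3W:
  W = 1.048 -> Y = 3.143 ✓
  W = 6.563 -> Y = 19.689 ✓
  W = 2.279 -> Y = 6.837 ✓
All samples match this transformation.

(b) 3W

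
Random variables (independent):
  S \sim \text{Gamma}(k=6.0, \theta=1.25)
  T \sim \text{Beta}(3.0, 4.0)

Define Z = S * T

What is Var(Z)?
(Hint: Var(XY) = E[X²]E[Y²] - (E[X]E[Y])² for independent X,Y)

Var(XY) = E[X²]E[Y²] - (E[X]E[Y])²
E[S] = 7.5, Var(S) = 9.375
E[T] = 0.42857143, Var(T) = 0.030612245
E[S²] = 9.375 + 7.5² = 65.625
E[T²] = 0.030612245 + 0.42857143² = 0.21428571
Var(Z) = 65.625*0.21428571 - (7.5*0.42857143)²
= 14.0625 - 10.331633 = 3.7308673

3.7308673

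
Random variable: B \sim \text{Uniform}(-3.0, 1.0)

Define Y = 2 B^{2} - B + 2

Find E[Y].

E[Y] = 2*E[B²] - 1*E[B] + 2
E[B] = -1
E[B²] = Var(B) + (E[B])² = 1.3333333 + 1 = 2.3333333
E[Y] = 2*2.3333333 - 1*(-1) + 2 = 7.6666667

7.6666667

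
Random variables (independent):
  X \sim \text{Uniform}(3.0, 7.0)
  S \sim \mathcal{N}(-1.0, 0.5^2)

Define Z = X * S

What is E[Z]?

For independent RVs: E[XY] = E[X]*E[Y]
E[X] = 5
E[S] = -1
E[Z] = 5 * (-1) = -5

-5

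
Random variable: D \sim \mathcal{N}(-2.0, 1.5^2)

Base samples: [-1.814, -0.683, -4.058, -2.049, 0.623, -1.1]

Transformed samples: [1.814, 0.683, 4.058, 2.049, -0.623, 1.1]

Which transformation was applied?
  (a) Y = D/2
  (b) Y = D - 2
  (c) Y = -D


Checking option (c) Y = -D:
  D = -1.814 -> Y = 1.814 ✓
  D = -0.683 -> Y = 0.683 ✓
  D = -4.058 -> Y = 4.058 ✓
All samples match this transformation.

(c) -D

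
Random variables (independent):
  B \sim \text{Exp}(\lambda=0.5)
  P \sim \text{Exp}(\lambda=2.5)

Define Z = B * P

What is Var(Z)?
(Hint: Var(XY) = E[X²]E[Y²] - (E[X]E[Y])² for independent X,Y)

Var(XY) = E[X²]E[Y²] - (E[X]E[Y])²
E[B] = 2, Var(B) = 4
E[P] = 0.4, Var(P) = 0.16
E[B²] = 4 + 2² = 8
E[P²] = 0.16 + 0.4² = 0.32
Var(Z) = 8*0.32 - (2*0.4)²
= 2.56 - 0.64 = 1.92

1.92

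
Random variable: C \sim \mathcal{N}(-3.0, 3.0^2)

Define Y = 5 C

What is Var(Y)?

For Y = aC + b: Var(Y) = a² * Var(C)
Var(C) = 3.0^2 = 9
Var(Y) = 5² * 9 = 25 * 9 = 225

225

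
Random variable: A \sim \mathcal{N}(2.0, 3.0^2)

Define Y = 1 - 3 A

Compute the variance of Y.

For Y = aA + b: Var(Y) = a² * Var(A)
Var(A) = 3.0^2 = 9
Var(Y) = (-3)² * 9 = 9 * 9 = 81

81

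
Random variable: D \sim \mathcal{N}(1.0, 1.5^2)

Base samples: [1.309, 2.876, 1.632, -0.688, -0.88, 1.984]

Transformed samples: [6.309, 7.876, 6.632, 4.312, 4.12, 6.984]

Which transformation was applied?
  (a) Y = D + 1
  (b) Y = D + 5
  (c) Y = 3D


Checking option (b) Y = D + 5:
  D = 1.309 -> Y = 6.309 ✓
  D = 2.876 -> Y = 7.876 ✓
  D = 1.632 -> Y = 6.632 ✓
All samples match this transformation.

(b) D + 5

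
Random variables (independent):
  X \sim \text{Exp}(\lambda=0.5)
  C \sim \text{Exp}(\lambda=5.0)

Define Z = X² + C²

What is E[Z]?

E[Z] = E[X²] + E[C²]
E[X²] = Var(X) + E[X]² = 4 + 4 = 8
E[C²] = Var(C) + E[C]² = 0.04 + 0.04 = 0.08
E[Z] = 8 + 0.08 = 8.08

8.08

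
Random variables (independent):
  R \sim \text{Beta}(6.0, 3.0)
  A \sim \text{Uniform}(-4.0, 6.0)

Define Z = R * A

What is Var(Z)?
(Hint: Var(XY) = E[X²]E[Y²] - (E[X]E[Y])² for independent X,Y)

Var(XY) = E[X²]E[Y²] - (E[X]E[Y])²
E[R] = 0.66666667, Var(R) = 0.022222222
E[A] = 1, Var(A) = 8.3333333
E[R²] = 0.022222222 + 0.66666667² = 0.46666667
E[A²] = 8.3333333 + 1² = 9.3333333
Var(Z) = 0.46666667*9.3333333 - (0.66666667*1)²
= 4.3555556 - 0.44444444 = 3.9111111

3.9111111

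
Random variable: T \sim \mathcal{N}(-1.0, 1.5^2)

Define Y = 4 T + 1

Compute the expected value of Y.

For Y = 4T + 1:
E[Y] = 4 * E[T] + 1
E[T] = -1.0 = -1
E[Y] = 4 * (-1) + 1 = -3

-3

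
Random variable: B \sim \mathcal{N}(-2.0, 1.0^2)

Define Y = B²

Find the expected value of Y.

E[B²] = Var(B) + (E[B])² = 1 + 4 = 5

5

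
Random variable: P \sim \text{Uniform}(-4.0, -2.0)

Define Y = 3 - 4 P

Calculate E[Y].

For Y = -4P + 3:
E[Y] = -4 * E[P] + 3
E[P] = (-4 - 2)/2 = -3
E[Y] = -4 * (-3) + 3 = 15

15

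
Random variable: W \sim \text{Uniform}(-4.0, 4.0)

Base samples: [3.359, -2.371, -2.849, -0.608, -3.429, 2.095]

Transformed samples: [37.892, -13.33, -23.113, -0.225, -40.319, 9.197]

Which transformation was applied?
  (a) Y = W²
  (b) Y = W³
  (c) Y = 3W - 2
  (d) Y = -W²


Checking option (b) Y = W³:
  W = 3.359 -> Y = 37.892 ✓
  W = -2.371 -> Y = -13.33 ✓
  W = -2.849 -> Y = -23.113 ✓
All samples match this transformation.

(b) W³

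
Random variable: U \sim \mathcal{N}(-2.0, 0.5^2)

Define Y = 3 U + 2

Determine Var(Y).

For Y = aU + b: Var(Y) = a² * Var(U)
Var(U) = 0.5^2 = 0.25
Var(Y) = 3² * 0.25 = 9 * 0.25 = 2.25

2.25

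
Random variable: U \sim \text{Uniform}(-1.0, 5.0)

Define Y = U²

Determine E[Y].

Using E[X²] = Var(X) + (E[X])²:
E[U] = 2
Var(U) = (5 + 1)^2/12 = 3
E[U²] = 3 + 2² = 3 + 4 = 7

7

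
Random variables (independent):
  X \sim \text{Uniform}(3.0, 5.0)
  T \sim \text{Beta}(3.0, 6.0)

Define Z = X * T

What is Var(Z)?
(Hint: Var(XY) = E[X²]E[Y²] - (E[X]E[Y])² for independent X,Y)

Var(XY) = E[X²]E[Y²] - (E[X]E[Y])²
E[X] = 4, Var(X) = 0.33333333
E[T] = 0.33333333, Var(T) = 0.022222222
E[X²] = 0.33333333 + 4² = 16.333333
E[T²] = 0.022222222 + 0.33333333² = 0.13333333
Var(Z) = 16.333333*0.13333333 - (4*0.33333333)²
= 2.1777778 - 1.7777778 = 0.4

0.4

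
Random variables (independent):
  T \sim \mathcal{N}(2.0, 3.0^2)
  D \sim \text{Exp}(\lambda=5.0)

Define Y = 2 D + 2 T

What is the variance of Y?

For independent RVs: Var(aX + bY) = a²Var(X) + b²Var(Y)
Var(T) = 9
Var(D) = 0.04
Var(Y) = 2²*9 + 2²*0.04
= 4*9 + 4*0.04 = 36.16

36.16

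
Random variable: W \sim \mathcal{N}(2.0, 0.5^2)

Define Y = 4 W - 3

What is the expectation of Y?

For Y = 4W - 3:
E[Y] = 4 * E[W] - 3
E[W] = 2.0 = 2
E[Y] = 4 * 2 - 3 = 5

5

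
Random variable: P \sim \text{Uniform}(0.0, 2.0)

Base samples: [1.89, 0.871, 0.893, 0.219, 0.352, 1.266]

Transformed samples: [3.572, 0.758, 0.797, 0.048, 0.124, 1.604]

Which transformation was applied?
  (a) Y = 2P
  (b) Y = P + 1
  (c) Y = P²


Checking option (c) Y = P²:
  P = 1.89 -> Y = 3.572 ✓
  P = 0.871 -> Y = 0.758 ✓
  P = 0.893 -> Y = 0.797 ✓
All samples match this transformation.

(c) P²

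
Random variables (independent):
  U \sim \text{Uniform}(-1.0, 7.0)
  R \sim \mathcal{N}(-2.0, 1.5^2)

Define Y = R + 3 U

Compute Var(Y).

For independent RVs: Var(aX + bY) = a²Var(X) + b²Var(Y)
Var(U) = 5.3333333
Var(R) = 2.25
Var(Y) = 3²*5.3333333 + 1²*2.25
= 9*5.3333333 + 1*2.25 = 50.25

50.25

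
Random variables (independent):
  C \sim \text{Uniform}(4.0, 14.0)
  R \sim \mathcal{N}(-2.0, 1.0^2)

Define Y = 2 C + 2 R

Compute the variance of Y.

For independent RVs: Var(aX + bY) = a²Var(X) + b²Var(Y)
Var(C) = 8.3333333
Var(R) = 1
Var(Y) = 2²*8.3333333 + 2²*1
= 4*8.3333333 + 4*1 = 37.333333

37.333333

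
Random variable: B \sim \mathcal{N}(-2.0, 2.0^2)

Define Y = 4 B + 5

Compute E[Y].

For Y = 4B + 5:
E[Y] = 4 * E[B] + 5
E[B] = -2.0 = -2
E[Y] = 4 * (-2) + 5 = -3

-3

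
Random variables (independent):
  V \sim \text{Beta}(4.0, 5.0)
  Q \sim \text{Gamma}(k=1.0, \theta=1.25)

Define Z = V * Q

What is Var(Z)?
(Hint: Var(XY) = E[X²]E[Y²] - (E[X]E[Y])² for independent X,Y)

Var(XY) = E[X²]E[Y²] - (E[X]E[Y])²
E[V] = 0.44444444, Var(V) = 0.024691358
E[Q] = 1.25, Var(Q) = 1.5625
E[V²] = 0.024691358 + 0.44444444² = 0.22222222
E[Q²] = 1.5625 + 1.25² = 3.125
Var(Z) = 0.22222222*3.125 - (0.44444444*1.25)²
= 0.69444444 - 0.30864198 = 0.38580247

0.38580247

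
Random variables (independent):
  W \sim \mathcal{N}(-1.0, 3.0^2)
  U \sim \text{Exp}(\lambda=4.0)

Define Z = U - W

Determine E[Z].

E[Z] = -1*E[W] + 1*E[U]
E[W] = -1
E[U] = 0.25
E[Z] = -1*(-1) + 1*0.25 = 1.25

1.25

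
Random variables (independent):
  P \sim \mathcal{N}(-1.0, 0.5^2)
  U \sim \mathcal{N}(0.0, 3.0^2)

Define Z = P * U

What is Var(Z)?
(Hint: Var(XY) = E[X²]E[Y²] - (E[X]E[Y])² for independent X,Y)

Var(XY) = E[X²]E[Y²] - (E[X]E[Y])²
E[P] = -1, Var(P) = 0.25
E[U] = 0, Var(U) = 9
E[P²] = 0.25 + (-1)² = 1.25
E[U²] = 9 + 0² = 9
Var(Z) = 1.25*9 - (-1*0)²
= 11.25 - 0 = 11.25

11.25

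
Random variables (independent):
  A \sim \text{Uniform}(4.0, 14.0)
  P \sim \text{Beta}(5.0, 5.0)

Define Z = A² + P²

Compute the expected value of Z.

E[Z] = E[A²] + E[P²]
E[A²] = Var(A) + E[A]² = 8.3333333 + 81 = 89.333333
E[P²] = Var(P) + E[P]² = 0.022727273 + 0.25 = 0.27272727
E[Z] = 89.333333 + 0.27272727 = 89.606061

89.606061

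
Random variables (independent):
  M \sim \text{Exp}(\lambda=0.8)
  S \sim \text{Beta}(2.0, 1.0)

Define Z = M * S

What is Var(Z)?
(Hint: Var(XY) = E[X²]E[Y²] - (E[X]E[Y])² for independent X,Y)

Var(XY) = E[X²]E[Y²] - (E[X]E[Y])²
E[M] = 1.25, Var(M) = 1.5625
E[S] = 0.66666667, Var(S) = 0.055555556
E[M²] = 1.5625 + 1.25² = 3.125
E[S²] = 0.055555556 + 0.66666667² = 0.5
Var(Z) = 3.125*0.5 - (1.25*0.66666667)²
= 1.5625 - 0.69444444 = 0.86805556

0.86805556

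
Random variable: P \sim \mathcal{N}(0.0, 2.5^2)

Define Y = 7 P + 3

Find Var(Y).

For Y = aP + b: Var(Y) = a² * Var(P)
Var(P) = 2.5^2 = 6.25
Var(Y) = 7² * 6.25 = 49 * 6.25 = 306.25

306.25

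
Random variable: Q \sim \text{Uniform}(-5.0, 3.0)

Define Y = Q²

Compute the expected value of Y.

Using E[X²] = Var(X) + (E[X])²:
E[Q] = -1
Var(Q) = (3 + 5)^2/12 = 5.3333333
E[Q²] = 5.3333333 + (-1)² = 5.3333333 + 1 = 6.3333333

6.3333333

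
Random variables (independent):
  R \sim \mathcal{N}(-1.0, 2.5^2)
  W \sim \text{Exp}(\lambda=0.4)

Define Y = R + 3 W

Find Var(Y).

For independent RVs: Var(aX + bY) = a²Var(X) + b²Var(Y)
Var(R) = 6.25
Var(W) = 6.25
Var(Y) = 1²*6.25 + 3²*6.25
= 1*6.25 + 9*6.25 = 62.5

62.5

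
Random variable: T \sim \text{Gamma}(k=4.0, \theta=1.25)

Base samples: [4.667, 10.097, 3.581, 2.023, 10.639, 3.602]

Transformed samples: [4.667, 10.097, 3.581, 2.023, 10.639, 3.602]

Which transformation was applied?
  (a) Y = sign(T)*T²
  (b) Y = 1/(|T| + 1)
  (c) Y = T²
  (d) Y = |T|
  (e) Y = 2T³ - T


Checking option (d) Y = |T|:
  T = 4.667 -> Y = 4.667 ✓
  T = 10.097 -> Y = 10.097 ✓
  T = 3.581 -> Y = 3.581 ✓
All samples match this transformation.

(d) |T|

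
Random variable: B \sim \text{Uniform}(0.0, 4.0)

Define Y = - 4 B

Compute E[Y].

For Y = -4B:
E[Y] = -4 * E[B]
E[B] = (0 + 4)/2 = 2
E[Y] = -4 * 2 = -8

-8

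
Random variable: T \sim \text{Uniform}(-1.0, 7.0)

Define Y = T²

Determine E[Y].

Using E[X²] = Var(X) + (E[X])²:
E[T] = 3
Var(T) = (7 + 1)^2/12 = 5.3333333
E[T²] = 5.3333333 + 3² = 5.3333333 + 9 = 14.333333

14.333333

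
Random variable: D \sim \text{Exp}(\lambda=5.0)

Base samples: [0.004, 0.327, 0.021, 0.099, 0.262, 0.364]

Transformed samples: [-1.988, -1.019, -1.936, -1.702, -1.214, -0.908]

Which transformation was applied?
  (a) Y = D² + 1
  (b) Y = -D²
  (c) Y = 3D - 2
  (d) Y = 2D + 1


Checking option (c) Y = 3D - 2:
  D = 0.004 -> Y = -1.988 ✓
  D = 0.327 -> Y = -1.019 ✓
  D = 0.021 -> Y = -1.936 ✓
All samples match this transformation.

(c) 3D - 2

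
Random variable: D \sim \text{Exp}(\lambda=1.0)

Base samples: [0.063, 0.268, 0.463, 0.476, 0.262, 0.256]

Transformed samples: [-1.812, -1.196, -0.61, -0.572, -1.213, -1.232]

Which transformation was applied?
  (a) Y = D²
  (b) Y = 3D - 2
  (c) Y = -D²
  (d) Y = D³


Checking option (b) Y = 3D - 2:
  D = 0.063 -> Y = -1.812 ✓
  D = 0.268 -> Y = -1.196 ✓
  D = 0.463 -> Y = -0.61 ✓
All samples match this transformation.

(b) 3D - 2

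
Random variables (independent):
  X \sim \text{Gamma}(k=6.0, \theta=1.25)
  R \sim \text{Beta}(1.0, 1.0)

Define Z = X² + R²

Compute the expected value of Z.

E[Z] = E[X²] + E[R²]
E[X²] = Var(X) + E[X]² = 9.375 + 56.25 = 65.625
E[R²] = Var(R) + E[R]² = 0.083333333 + 0.25 = 0.33333333
E[Z] = 65.625 + 0.33333333 = 65.958333

65.958333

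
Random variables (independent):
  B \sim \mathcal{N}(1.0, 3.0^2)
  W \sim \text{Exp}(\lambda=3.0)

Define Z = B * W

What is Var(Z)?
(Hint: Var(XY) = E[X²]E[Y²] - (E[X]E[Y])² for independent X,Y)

Var(XY) = E[X²]E[Y²] - (E[X]E[Y])²
E[B] = 1, Var(B) = 9
E[W] = 0.33333333, Var(W) = 0.11111111
E[B²] = 9 + 1² = 10
E[W²] = 0.11111111 + 0.33333333² = 0.22222222
Var(Z) = 10*0.22222222 - (1*0.33333333)²
= 2.2222222 - 0.11111111 = 2.1111111

2.1111111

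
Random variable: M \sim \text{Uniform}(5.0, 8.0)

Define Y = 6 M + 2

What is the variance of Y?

For Y = aM + b: Var(Y) = a² * Var(M)
Var(M) = (8 - 5)^2/12 = 0.75
Var(Y) = 6² * 0.75 = 36 * 0.75 = 27

27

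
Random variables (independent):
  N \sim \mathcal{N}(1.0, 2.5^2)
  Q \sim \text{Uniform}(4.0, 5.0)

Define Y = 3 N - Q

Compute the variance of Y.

For independent RVs: Var(aX + bY) = a²Var(X) + b²Var(Y)
Var(N) = 6.25
Var(Q) = 0.083333333
Var(Y) = 3²*6.25 + (-1)²*0.083333333
= 9*6.25 + 1*0.083333333 = 56.333333

56.333333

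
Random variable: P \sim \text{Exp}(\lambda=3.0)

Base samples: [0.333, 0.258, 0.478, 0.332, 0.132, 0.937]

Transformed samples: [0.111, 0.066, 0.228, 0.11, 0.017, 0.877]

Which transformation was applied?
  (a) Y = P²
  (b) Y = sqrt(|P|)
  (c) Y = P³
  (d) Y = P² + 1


Checking option (a) Y = P²:
  P = 0.333 -> Y = 0.111 ✓
  P = 0.258 -> Y = 0.066 ✓
  P = 0.478 -> Y = 0.228 ✓
All samples match this transformation.

(a) P²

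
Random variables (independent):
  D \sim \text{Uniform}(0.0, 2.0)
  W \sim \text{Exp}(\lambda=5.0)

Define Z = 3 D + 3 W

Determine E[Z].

E[Z] = 3*E[D] + 3*E[W]
E[D] = 1
E[W] = 0.2
E[Z] = 3*1 + 3*0.2 = 3.6

3.6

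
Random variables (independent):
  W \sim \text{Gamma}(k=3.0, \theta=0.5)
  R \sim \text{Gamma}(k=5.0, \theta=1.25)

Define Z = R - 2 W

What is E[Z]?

E[Z] = -2*E[W] + 1*E[R]
E[W] = 1.5
E[R] = 6.25
E[Z] = -2*1.5 + 1*6.25 = 3.25

3.25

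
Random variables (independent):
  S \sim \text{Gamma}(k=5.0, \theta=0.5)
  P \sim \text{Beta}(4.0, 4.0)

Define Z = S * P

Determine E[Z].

For independent RVs: E[XY] = E[X]*E[Y]
E[S] = 2.5
E[P] = 0.5
E[Z] = 2.5 * 0.5 = 1.25

1.25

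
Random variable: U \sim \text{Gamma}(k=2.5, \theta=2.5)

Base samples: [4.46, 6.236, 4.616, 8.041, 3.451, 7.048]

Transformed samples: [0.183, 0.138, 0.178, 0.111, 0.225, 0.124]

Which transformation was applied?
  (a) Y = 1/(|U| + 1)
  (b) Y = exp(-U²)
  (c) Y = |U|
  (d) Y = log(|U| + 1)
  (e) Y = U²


Checking option (a) Y = 1/(|U| + 1):
  U = 4.46 -> Y = 0.183 ✓
  U = 6.236 -> Y = 0.138 ✓
  U = 4.616 -> Y = 0.178 ✓
All samples match this transformation.

(a) 1/(|U| + 1)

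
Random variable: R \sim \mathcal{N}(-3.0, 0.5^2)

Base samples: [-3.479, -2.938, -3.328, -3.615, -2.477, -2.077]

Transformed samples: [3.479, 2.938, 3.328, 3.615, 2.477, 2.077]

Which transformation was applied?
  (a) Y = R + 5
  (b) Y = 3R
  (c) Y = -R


Checking option (c) Y = -R:
  R = -3.479 -> Y = 3.479 ✓
  R = -2.938 -> Y = 2.938 ✓
  R = -3.328 -> Y = 3.328 ✓
All samples match this transformation.

(c) -R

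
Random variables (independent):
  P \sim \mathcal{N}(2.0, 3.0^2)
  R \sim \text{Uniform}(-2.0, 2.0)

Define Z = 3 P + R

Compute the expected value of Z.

E[Z] = 3*E[P] + 1*E[R]
E[P] = 2
E[R] = 0
E[Z] = 3*2 + 1*0 = 6

6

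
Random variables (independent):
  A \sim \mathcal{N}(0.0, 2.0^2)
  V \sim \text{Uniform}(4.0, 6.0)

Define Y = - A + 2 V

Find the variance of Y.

For independent RVs: Var(aX + bY) = a²Var(X) + b²Var(Y)
Var(A) = 4
Var(V) = 0.33333333
Var(Y) = (-1)²*4 + 2²*0.33333333
= 1*4 + 4*0.33333333 = 5.3333333

5.3333333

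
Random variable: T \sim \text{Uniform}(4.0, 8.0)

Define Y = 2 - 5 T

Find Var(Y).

For Y = aT + b: Var(Y) = a² * Var(T)
Var(T) = (8 - 4)^2/12 = 1.3333333
Var(Y) = (-5)² * 1.3333333 = 25 * 1.3333333 = 33.333333

33.333333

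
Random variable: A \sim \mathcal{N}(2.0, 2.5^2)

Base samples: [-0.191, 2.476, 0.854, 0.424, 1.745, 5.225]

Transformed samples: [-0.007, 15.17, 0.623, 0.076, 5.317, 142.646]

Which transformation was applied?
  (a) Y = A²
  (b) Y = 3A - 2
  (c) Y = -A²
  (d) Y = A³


Checking option (d) Y = A³:
  A = -0.191 -> Y = -0.007 ✓
  A = 2.476 -> Y = 15.17 ✓
  A = 0.854 -> Y = 0.623 ✓
All samples match this transformation.

(d) A³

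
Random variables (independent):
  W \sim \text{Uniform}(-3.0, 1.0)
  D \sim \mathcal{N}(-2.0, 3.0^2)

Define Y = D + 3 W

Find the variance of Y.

For independent RVs: Var(aX + bY) = a²Var(X) + b²Var(Y)
Var(W) = 1.3333333
Var(D) = 9
Var(Y) = 3²*1.3333333 + 1²*9
= 9*1.3333333 + 1*9 = 21

21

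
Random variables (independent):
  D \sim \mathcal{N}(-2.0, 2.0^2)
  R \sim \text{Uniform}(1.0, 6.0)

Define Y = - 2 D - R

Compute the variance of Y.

For independent RVs: Var(aX + bY) = a²Var(X) + b²Var(Y)
Var(D) = 4
Var(R) = 2.0833333
Var(Y) = (-2)²*4 + (-1)²*2.0833333
= 4*4 + 1*2.0833333 = 18.083333

18.083333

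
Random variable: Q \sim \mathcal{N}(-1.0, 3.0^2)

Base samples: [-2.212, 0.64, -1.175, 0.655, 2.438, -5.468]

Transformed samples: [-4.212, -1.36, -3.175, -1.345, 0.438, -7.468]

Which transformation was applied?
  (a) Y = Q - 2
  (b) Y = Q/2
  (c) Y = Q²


Checking option (a) Y = Q - 2:
  Q = -2.212 -> Y = -4.212 ✓
  Q = 0.64 -> Y = -1.36 ✓
  Q = -1.175 -> Y = -3.175 ✓
All samples match this transformation.

(a) Q - 2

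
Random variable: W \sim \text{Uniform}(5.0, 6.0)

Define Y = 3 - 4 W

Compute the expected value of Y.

For Y = -4W + 3:
E[Y] = -4 * E[W] + 3
E[W] = (5 + 6)/2 = 5.5
E[Y] = -4 * 5.5 + 3 = -19

-19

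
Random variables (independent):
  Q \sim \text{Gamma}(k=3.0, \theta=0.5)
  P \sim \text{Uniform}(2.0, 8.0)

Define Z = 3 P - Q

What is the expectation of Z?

E[Z] = -1*E[Q] + 3*E[P]
E[Q] = 1.5
E[P] = 5
E[Z] = -1*1.5 + 3*5 = 13.5

13.5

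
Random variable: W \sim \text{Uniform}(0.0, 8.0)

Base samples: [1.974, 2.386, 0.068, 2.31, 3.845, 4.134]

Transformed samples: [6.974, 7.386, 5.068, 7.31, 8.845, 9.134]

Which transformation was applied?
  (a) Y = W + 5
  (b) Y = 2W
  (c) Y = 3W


Checking option (a) Y = W + 5:
  W = 1.974 -> Y = 6.974 ✓
  W = 2.386 -> Y = 7.386 ✓
  W = 0.068 -> Y = 5.068 ✓
All samples match this transformation.

(a) W + 5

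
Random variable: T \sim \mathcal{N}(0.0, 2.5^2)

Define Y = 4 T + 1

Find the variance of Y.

For Y = aT + b: Var(Y) = a² * Var(T)
Var(T) = 2.5^2 = 6.25
Var(Y) = 4² * 6.25 = 16 * 6.25 = 100

100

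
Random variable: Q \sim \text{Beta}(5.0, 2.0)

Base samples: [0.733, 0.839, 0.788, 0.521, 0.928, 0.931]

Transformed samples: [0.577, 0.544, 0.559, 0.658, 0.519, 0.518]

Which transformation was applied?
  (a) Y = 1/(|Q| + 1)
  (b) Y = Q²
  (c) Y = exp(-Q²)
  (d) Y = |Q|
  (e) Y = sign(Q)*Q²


Checking option (a) Y = 1/(|Q| + 1):
  Q = 0.733 -> Y = 0.577 ✓
  Q = 0.839 -> Y = 0.544 ✓
  Q = 0.788 -> Y = 0.559 ✓
All samples match this transformation.

(a) 1/(|Q| + 1)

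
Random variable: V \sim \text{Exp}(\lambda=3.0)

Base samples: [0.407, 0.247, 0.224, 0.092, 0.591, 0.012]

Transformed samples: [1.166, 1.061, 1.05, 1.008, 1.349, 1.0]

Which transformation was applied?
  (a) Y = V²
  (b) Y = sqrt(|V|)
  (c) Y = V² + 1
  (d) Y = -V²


Checking option (c) Y = V² + 1:
  V = 0.407 -> Y = 1.166 ✓
  V = 0.247 -> Y = 1.061 ✓
  V = 0.224 -> Y = 1.05 ✓
All samples match this transformation.

(c) V² + 1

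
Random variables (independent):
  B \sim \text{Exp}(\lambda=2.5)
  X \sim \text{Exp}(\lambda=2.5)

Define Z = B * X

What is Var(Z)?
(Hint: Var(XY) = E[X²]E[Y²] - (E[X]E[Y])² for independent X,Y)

Var(XY) = E[X²]E[Y²] - (E[X]E[Y])²
E[B] = 0.4, Var(B) = 0.16
E[X] = 0.4, Var(X) = 0.16
E[B²] = 0.16 + 0.4² = 0.32
E[X²] = 0.16 + 0.4² = 0.32
Var(Z) = 0.32*0.32 - (0.4*0.4)²
= 0.1024 - 0.0256 = 0.0768

0.0768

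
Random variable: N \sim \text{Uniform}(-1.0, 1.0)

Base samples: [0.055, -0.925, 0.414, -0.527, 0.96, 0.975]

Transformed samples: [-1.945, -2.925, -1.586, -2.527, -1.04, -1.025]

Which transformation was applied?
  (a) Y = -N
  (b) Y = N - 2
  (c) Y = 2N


Checking option (b) Y = N - 2:
  N = 0.055 -> Y = -1.945 ✓
  N = -0.925 -> Y = -2.925 ✓
  N = 0.414 -> Y = -1.586 ✓
All samples match this transformation.

(b) N - 2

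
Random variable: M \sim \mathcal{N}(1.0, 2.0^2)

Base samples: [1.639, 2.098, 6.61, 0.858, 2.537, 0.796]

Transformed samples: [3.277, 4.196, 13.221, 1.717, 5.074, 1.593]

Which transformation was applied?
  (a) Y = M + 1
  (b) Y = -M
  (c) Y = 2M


Checking option (c) Y = 2M:
  M = 1.639 -> Y = 3.277 ✓
  M = 2.098 -> Y = 4.196 ✓
  M = 6.61 -> Y = 13.221 ✓
All samples match this transformation.

(c) 2M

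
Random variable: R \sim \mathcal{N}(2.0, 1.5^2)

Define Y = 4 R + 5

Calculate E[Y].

For Y = 4R + 5:
E[Y] = 4 * E[R] + 5
E[R] = 2.0 = 2
E[Y] = 4 * 2 + 5 = 13

13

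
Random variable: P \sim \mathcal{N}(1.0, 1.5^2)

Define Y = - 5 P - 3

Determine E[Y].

For Y = -5P - 3:
E[Y] = -5 * E[P] - 3
E[P] = 1.0 = 1
E[Y] = -5 * 1 - 3 = -8

-8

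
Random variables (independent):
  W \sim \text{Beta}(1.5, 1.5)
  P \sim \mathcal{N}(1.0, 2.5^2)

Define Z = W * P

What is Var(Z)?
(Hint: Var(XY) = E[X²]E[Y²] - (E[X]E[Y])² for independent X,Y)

Var(XY) = E[X²]E[Y²] - (E[X]E[Y])²
E[W] = 0.5, Var(W) = 0.0625
E[P] = 1, Var(P) = 6.25
E[W²] = 0.0625 + 0.5² = 0.3125
E[P²] = 6.25 + 1² = 7.25
Var(Z) = 0.3125*7.25 - (0.5*1)²
= 2.265625 - 0.25 = 2.015625

2.015625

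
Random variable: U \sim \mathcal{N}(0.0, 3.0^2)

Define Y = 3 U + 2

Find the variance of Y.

For Y = aU + b: Var(Y) = a² * Var(U)
Var(U) = 3.0^2 = 9
Var(Y) = 3² * 9 = 9 * 9 = 81

81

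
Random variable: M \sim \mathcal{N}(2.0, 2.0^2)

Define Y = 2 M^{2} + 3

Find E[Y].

E[Y] = 2*E[M²] + 3
E[M] = 2
E[M²] = Var(M) + (E[M])² = 4 + 4 = 8
E[Y] = 2*8 + 3 = 19

19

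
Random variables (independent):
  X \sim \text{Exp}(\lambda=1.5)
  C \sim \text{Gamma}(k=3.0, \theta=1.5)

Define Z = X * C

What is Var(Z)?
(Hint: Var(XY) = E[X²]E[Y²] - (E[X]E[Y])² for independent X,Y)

Var(XY) = E[X²]E[Y²] - (E[X]E[Y])²
E[X] = 0.66666667, Var(X) = 0.44444444
E[C] = 4.5, Var(C) = 6.75
E[X²] = 0.44444444 + 0.66666667² = 0.88888889
E[C²] = 6.75 + 4.5² = 27
Var(Z) = 0.88888889*27 - (0.66666667*4.5)²
= 24 - 9 = 15

15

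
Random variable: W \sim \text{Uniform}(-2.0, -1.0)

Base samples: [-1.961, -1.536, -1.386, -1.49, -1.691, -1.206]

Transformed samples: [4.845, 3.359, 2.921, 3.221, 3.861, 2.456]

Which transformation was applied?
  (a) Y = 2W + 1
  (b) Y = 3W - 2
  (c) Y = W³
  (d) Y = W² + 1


Checking option (d) Y = W² + 1:
  W = -1.961 -> Y = 4.845 ✓
  W = -1.536 -> Y = 3.359 ✓
  W = -1.386 -> Y = 2.921 ✓
All samples match this transformation.

(d) W² + 1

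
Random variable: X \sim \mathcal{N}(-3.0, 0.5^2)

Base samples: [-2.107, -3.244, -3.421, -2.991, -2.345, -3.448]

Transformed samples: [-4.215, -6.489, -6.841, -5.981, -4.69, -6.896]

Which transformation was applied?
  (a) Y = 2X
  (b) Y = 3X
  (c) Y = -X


Checking option (a) Y = 2X:
  X = -2.107 -> Y = -4.215 ✓
  X = -3.244 -> Y = -6.489 ✓
  X = -3.421 -> Y = -6.841 ✓
All samples match this transformation.

(a) 2X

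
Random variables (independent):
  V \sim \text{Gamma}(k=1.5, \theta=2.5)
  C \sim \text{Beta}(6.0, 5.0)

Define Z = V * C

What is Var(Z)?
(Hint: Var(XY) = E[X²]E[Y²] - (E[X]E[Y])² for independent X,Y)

Var(XY) = E[X²]E[Y²] - (E[X]E[Y])²
E[V] = 3.75, Var(V) = 9.375
E[C] = 0.54545455, Var(C) = 0.020661157
E[V²] = 9.375 + 3.75² = 23.4375
E[C²] = 0.020661157 + 0.54545455² = 0.31818182
Var(Z) = 23.4375*0.31818182 - (3.75*0.54545455)²
= 7.4573864 - 4.1838843 = 3.2735021

3.2735021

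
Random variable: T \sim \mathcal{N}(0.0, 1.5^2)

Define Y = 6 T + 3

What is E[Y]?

For Y = 6T + 3:
E[Y] = 6 * E[T] + 3
E[T] = 0.0 = 0
E[Y] = 6 * 0 + 3 = 3

3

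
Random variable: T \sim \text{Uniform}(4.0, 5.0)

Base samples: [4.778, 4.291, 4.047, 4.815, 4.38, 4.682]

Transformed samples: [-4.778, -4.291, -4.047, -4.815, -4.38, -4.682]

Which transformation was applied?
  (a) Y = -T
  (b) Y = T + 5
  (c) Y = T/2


Checking option (a) Y = -T:
  T = 4.778 -> Y = -4.778 ✓
  T = 4.291 -> Y = -4.291 ✓
  T = 4.047 -> Y = -4.047 ✓
All samples match this transformation.

(a) -T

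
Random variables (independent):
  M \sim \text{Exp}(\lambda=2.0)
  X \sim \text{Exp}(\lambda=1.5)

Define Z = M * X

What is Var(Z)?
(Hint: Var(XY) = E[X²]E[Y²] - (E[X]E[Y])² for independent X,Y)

Var(XY) = E[X²]E[Y²] - (E[X]E[Y])²
E[M] = 0.5, Var(M) = 0.25
E[X] = 0.66666667, Var(X) = 0.44444444
E[M²] = 0.25 + 0.5² = 0.5
E[X²] = 0.44444444 + 0.66666667² = 0.88888889
Var(Z) = 0.5*0.88888889 - (0.5*0.66666667)²
= 0.44444444 - 0.11111111 = 0.33333333

0.33333333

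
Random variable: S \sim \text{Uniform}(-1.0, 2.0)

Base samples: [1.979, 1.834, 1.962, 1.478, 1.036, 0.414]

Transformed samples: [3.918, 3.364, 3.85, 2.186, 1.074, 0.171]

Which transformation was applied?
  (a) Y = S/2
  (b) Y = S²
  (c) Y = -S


Checking option (b) Y = S²:
  S = 1.979 -> Y = 3.918 ✓
  S = 1.834 -> Y = 3.364 ✓
  S = 1.962 -> Y = 3.85 ✓
All samples match this transformation.

(b) S²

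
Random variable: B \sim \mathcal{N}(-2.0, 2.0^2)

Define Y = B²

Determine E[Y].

Using E[X²] = Var(X) + (E[X])²:
E[B] = -2
Var(B) = 2.0^2 = 4
E[B²] = 4 + (-2)² = 4 + 4 = 8

8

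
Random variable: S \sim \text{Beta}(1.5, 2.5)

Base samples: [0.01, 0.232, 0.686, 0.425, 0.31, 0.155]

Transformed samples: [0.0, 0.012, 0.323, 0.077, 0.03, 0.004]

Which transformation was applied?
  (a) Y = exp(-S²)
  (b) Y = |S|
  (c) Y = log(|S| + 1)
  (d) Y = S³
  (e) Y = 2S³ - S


Checking option (d) Y = S³:
  S = 0.01 -> Y = 0.0 ✓
  S = 0.232 -> Y = 0.012 ✓
  S = 0.686 -> Y = 0.323 ✓
All samples match this transformation.

(d) S³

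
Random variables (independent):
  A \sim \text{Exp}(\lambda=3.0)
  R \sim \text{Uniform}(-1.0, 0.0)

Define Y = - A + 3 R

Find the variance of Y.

For independent RVs: Var(aX + bY) = a²Var(X) + b²Var(Y)
Var(A) = 0.11111111
Var(R) = 0.083333333
Var(Y) = (-1)²*0.11111111 + 3²*0.083333333
= 1*0.11111111 + 9*0.083333333 = 0.86111111

0.86111111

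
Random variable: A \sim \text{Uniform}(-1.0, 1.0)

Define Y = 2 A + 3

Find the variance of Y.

For Y = aA + b: Var(Y) = a² * Var(A)
Var(A) = (1 + 1)^2/12 = 0.33333333
Var(Y) = 2² * 0.33333333 = 4 * 0.33333333 = 1.3333333

1.3333333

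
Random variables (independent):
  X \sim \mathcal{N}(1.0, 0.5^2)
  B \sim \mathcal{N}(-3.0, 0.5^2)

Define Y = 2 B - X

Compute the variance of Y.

For independent RVs: Var(aX + bY) = a²Var(X) + b²Var(Y)
Var(X) = 0.25
Var(B) = 0.25
Var(Y) = (-1)²*0.25 + 2²*0.25
= 1*0.25 + 4*0.25 = 1.25

1.25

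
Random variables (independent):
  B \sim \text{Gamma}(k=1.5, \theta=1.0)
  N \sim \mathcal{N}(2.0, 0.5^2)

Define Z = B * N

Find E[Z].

For independent RVs: E[XY] = E[X]*E[Y]
E[B] = 1.5
E[N] = 2
E[Z] = 1.5 * 2 = 3

3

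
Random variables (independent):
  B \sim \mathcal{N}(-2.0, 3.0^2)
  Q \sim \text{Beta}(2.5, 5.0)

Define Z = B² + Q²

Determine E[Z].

E[Z] = E[B²] + E[Q²]
E[B²] = Var(B) + E[B]² = 9 + 4 = 13
E[Q²] = Var(Q) + E[Q]² = 0.026143791 + 0.11111111 = 0.1372549
E[Z] = 13 + 0.1372549 = 13.137255

13.137255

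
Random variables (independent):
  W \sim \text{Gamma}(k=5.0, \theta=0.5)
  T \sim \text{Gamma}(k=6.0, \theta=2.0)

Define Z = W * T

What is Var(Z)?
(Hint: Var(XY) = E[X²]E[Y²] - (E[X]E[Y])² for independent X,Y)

Var(XY) = E[X²]E[Y²] - (E[X]E[Y])²
E[W] = 2.5, Var(W) = 1.25
E[T] = 12, Var(T) = 24
E[W²] = 1.25 + 2.5² = 7.5
E[T²] = 24 + 12² = 168
Var(Z) = 7.5*168 - (2.5*12)²
= 1260 - 900 = 360

360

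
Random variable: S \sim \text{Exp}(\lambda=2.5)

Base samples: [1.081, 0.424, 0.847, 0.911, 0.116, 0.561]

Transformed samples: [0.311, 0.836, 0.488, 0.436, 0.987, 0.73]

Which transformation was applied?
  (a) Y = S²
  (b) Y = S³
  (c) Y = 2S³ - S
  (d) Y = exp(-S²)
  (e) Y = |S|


Checking option (d) Y = exp(-S²):
  S = 1.081 -> Y = 0.311 ✓
  S = 0.424 -> Y = 0.836 ✓
  S = 0.847 -> Y = 0.488 ✓
All samples match this transformation.

(d) exp(-S²)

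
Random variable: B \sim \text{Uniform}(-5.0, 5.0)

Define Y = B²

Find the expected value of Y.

Using E[X²] = Var(X) + (E[X])²:
E[B] = 0
Var(B) = (5 + 5)^2/12 = 8.3333333
E[B²] = 8.3333333 + 0² = 8.3333333 + 0 = 8.3333333

8.3333333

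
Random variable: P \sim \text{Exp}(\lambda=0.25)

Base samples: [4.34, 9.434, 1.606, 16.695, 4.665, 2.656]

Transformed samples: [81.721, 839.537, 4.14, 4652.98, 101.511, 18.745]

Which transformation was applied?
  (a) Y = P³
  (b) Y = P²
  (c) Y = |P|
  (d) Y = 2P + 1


Checking option (a) Y = P³:
  P = 4.34 -> Y = 81.721 ✓
  P = 9.434 -> Y = 839.537 ✓
  P = 1.606 -> Y = 4.14 ✓
All samples match this transformation.

(a) P³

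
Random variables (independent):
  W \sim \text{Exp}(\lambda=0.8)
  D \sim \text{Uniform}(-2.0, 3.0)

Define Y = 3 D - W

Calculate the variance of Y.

For independent RVs: Var(aX + bY) = a²Var(X) + b²Var(Y)
Var(W) = 1.5625
Var(D) = 2.0833333
Var(Y) = (-1)²*1.5625 + 3²*2.0833333
= 1*1.5625 + 9*2.0833333 = 20.3125

20.3125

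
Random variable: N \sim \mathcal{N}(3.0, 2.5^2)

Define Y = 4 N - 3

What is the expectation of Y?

For Y = 4N - 3:
E[Y] = 4 * E[N] - 3
E[N] = 3.0 = 3
E[Y] = 4 * 3 - 3 = 9

9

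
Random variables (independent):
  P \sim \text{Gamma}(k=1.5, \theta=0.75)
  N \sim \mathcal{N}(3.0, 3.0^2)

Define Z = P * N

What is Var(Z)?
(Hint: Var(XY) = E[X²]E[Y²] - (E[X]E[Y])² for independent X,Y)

Var(XY) = E[X²]E[Y²] - (E[X]E[Y])²
E[P] = 1.125, Var(P) = 0.84375
E[N] = 3, Var(N) = 9
E[P²] = 0.84375 + 1.125² = 2.109375
E[N²] = 9 + 3² = 18
Var(Z) = 2.109375*18 - (1.125*3)²
= 37.96875 - 11.390625 = 26.578125

26.578125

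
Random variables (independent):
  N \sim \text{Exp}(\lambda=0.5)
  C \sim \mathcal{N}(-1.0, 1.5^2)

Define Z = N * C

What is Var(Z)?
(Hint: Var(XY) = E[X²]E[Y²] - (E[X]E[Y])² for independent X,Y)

Var(XY) = E[X²]E[Y²] - (E[X]E[Y])²
E[N] = 2, Var(N) = 4
E[C] = -1, Var(C) = 2.25
E[N²] = 4 + 2² = 8
E[C²] = 2.25 + (-1)² = 3.25
Var(Z) = 8*3.25 - (2*(-1))²
= 26 - 4 = 22

22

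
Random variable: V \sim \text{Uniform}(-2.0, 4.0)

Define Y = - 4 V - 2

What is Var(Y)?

For Y = aV + b: Var(Y) = a² * Var(V)
Var(V) = (4 + 2)^2/12 = 3
Var(Y) = (-4)² * 3 = 16 * 3 = 48

48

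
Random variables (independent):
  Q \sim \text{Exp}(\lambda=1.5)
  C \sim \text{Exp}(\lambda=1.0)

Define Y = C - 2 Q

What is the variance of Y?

For independent RVs: Var(aX + bY) = a²Var(X) + b²Var(Y)
Var(Q) = 0.44444444
Var(C) = 1
Var(Y) = (-2)²*0.44444444 + 1²*1
= 4*0.44444444 + 1*1 = 2.7777778

2.7777778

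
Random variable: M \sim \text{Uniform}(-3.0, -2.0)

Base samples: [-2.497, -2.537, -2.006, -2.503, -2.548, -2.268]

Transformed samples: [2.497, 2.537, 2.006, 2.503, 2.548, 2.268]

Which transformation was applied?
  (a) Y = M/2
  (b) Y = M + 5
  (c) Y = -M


Checking option (c) Y = -M:
  M = -2.497 -> Y = 2.497 ✓
  M = -2.537 -> Y = 2.537 ✓
  M = -2.006 -> Y = 2.006 ✓
All samples match this transformation.

(c) -M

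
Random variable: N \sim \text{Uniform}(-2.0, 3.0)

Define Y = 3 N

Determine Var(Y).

For Y = aN + b: Var(Y) = a² * Var(N)
Var(N) = (3 + 2)^2/12 = 2.0833333
Var(Y) = 3² * 2.0833333 = 9 * 2.0833333 = 18.75

18.75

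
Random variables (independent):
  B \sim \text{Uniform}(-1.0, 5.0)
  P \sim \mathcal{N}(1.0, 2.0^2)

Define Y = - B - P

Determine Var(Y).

For independent RVs: Var(aX + bY) = a²Var(X) + b²Var(Y)
Var(B) = 3
Var(P) = 4
Var(Y) = (-1)²*3 + (-1)²*4
= 1*3 + 1*4 = 7

7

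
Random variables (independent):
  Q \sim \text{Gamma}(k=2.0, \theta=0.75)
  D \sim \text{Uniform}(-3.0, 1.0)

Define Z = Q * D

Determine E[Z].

For independent RVs: E[XY] = E[X]*E[Y]
E[Q] = 1.5
E[D] = -1
E[Z] = 1.5 * (-1) = -1.5

-1.5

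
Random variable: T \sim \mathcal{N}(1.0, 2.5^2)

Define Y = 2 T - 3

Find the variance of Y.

For Y = aT + b: Var(Y) = a² * Var(T)
Var(T) = 2.5^2 = 6.25
Var(Y) = 2² * 6.25 = 4 * 6.25 = 25

25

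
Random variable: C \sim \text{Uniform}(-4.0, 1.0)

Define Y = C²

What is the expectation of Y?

Using E[X²] = Var(X) + (E[X])²:
E[C] = -1.5
Var(C) = (1 + 4)^2/12 = 2.0833333
E[C²] = 2.0833333 + (-1.5)² = 2.0833333 + 2.25 = 4.3333333

4.3333333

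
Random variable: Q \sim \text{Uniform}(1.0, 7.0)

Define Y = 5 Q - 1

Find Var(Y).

For Y = aQ + b: Var(Y) = a² * Var(Q)
Var(Q) = (7 - 1)^2/12 = 3
Var(Y) = 5² * 3 = 25 * 3 = 75

75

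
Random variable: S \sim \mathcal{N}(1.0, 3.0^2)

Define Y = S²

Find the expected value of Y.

E[S²] = Var(S) + (E[S])² = 9 + 1 = 10

10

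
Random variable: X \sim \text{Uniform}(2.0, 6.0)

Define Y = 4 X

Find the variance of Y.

For Y = aX + b: Var(Y) = a² * Var(X)
Var(X) = (6 - 2)^2/12 = 1.3333333
Var(Y) = 4² * 1.3333333 = 16 * 1.3333333 = 21.333333

21.333333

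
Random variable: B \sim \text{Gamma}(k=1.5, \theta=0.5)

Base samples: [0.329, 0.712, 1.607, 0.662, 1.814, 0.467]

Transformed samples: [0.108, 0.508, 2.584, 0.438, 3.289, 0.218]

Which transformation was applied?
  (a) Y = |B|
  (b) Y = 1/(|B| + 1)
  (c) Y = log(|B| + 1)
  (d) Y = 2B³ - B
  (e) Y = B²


Checking option (e) Y = B²:
  B = 0.329 -> Y = 0.108 ✓
  B = 0.712 -> Y = 0.508 ✓
  B = 1.607 -> Y = 2.584 ✓
All samples match this transformation.

(e) B²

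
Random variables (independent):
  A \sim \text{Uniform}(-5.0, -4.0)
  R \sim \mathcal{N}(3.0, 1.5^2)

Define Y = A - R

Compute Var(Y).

For independent RVs: Var(aX + bY) = a²Var(X) + b²Var(Y)
Var(A) = 0.083333333
Var(R) = 2.25
Var(Y) = 1²*0.083333333 + (-1)²*2.25
= 1*0.083333333 + 1*2.25 = 2.3333333

2.3333333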